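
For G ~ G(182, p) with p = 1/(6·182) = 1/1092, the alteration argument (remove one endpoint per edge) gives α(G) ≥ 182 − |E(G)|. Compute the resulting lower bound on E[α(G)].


E[|E(G)|] = C(182, 2)·p = 16471 · (1/1092) = 181/12.
E[α(G)] ≥ n − E[|E(G)|] = 182 − 181/12 = 2003/12.
Numerically: ≈ 166.9167.
(This is only a lower bound; the true E[α(G)] may be larger.)

E[α(G)] ≥ 2003/12 ≈ 166.9167.


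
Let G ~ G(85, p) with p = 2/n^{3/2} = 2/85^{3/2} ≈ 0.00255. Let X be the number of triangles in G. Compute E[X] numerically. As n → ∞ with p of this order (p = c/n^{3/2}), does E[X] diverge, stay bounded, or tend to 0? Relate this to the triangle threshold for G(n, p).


Number of potential triangles: C(85, 3) = 98770.
Each occurs with probability p³ ≈ (0.00255)³ ≈ 1.66228e-08.
By linearity: E[X] = C(85, 3)·p³ ≈ 98770 · 1.66228e-08 ≈ 0.002.
Since α = 3/2 > 1, p = c/n^{3/2} = o(1/n) is below the triangle threshold p ~ 1/n. Asymptotically E[X] ~ (c³/6)·n^{3(1−α)} = (2³/6)·n^{-1.5} → 0, so by Markov's inequality G has no triangles w.h.p.

E[X] ≈ 0.002; in regime p = Θ(1/n^{3/2}) E[X] tends to 0 (below the triangle threshold p ~ 1/n).


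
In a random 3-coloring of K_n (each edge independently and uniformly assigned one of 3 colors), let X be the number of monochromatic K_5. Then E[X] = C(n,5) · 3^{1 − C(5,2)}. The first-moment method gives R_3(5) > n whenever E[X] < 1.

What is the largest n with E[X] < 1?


We need C(n, 5) · 3^{1 − 10} < 1, i.e. C(n, 5) < 3^{10 − 1} = 19683.
Check values of n near the boundary:
  n = 14: C(14, 5) = 2002; 2002 < 19683? YES
  n = 15: C(15, 5) = 3003; 3003 < 19683? YES
  n = 16: C(16, 5) = 4368; 4368 < 19683? YES
  n = 17: C(17, 5) = 6188; 6188 < 19683? YES
  n = 18: C(18, 5) = 8568; 8568 < 19683? YES
  n = 19: C(19, 5) = 11628; 11628 < 19683? YES
  n = 20: C(20, 5) = 15504; 15504 < 19683? YES
  n = 21: C(21, 5) = 20349; 20349 < 19683? NO
  n = 22: C(22, 5) = 26334; 26334 < 19683? NO
  n = 23: C(23, 5) = 33649; 33649 < 19683? NO
The largest n with C(n, 5) < 19683 is n = 20 (where E[X] = 5168/6561 ≈ 0.788). Hence R_3(5) > 20, i.e. R_3(5) ≥ 21.

Largest n = 20; hence R_3(5) > 20.


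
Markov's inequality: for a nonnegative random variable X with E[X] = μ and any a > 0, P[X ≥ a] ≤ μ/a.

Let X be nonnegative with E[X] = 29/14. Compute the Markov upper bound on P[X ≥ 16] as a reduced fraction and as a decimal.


μ = E[X] = 29/14, a = 16.
Markov: P[X ≥ 16] ≤ μ/a = (29/14)/16 = 29/224.
Numerically: ≈ 0.129464.
(Since a = 16 > μ = 2.071429, the bound 29/224 is < 1 and informative.)

P[X ≥ 16] ≤ 29/224 ≈ 0.129464.


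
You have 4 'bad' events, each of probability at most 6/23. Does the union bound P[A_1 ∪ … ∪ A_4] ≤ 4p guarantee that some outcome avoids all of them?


Union bound: P[∪_{i=1}^{4} A_i] ≤ Σ_i P[A_i] ≤ 4·p = 4·(6/23) = 24/23.
Numerically: 24/23 ≈ 1.0434783.
Is 24/23 < 1? NO.
Since the bound 24/23 is ≥ 1, the union bound is uninformative here; it does NOT by itself certify existence.

4·p = 24/23 ≈ 1.0434783; existence NOT certified by the union bound.


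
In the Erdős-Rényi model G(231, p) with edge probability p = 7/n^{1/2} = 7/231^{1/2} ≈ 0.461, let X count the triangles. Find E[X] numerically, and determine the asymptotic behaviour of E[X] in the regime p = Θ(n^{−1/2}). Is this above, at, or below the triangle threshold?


Number of potential triangles: C(231, 3) = 2027795.
Each occurs with probability p³ ≈ (0.461)³ ≈ 9.76959e-02.
By linearity: E[X] = C(231, 3)·p³ ≈ 2027795 · 9.76959e-02 ≈ 198107.172.
Since α = 1/2 < 1, p = c/n^{1/2} ≫ 1/n is above the triangle threshold p ~ 1/n. Asymptotically E[X] ~ (c³/6)·n^{3(1−α)} = (7³/6)·n^{1.5} → ∞; triangles are abundant w.h.p.

E[X] ≈ 198107.172; in regime p = Θ(1/n^{1/2}) E[X] diverges (above the triangle threshold p ~ 1/n).


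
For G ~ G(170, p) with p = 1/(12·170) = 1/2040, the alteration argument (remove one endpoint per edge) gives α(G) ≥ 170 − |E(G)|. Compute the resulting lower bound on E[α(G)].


E[|E(G)|] = C(170, 2)·p = 14365 · (1/2040) = 169/24.
E[α(G)] ≥ n − E[|E(G)|] = 170 − 169/24 = 3911/24.
Numerically: ≈ 162.958333.
(This is only a lower bound; the true E[α(G)] may be larger.)

E[α(G)] ≥ 3911/24 ≈ 162.958333.


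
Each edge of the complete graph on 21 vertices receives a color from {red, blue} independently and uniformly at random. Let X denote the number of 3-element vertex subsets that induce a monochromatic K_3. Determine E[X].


Let X = Σ_S X_S over the C(21, 3) = 1330 subsets S of size 3, where X_S = 1 if the K_3 on S is monochromatic.
For a fixed S, the K_3 on S has C(3, 2) = 3 edges. P[all 3 edges red] = (1/2)^3, and likewise for blue, so P[monochromatic] = 2·(1/2)^3 = 2^{1 − 3} = 1/4.
By linearity of expectation: E[X] = C(21, 3) · 2^{1 − 3} = 1330 · 1/4 = 665/2.
Numerically: E[X] ≈ 332.500.

E[X] = C(21,3)·2^(1−C(3,2)) = 665/2 ≈ 332.500.


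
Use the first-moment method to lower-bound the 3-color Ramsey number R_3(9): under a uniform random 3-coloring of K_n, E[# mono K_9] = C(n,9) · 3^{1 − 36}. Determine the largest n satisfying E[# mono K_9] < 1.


We need C(n, 9) · 3^{1 − 36} < 1, i.e. C(n, 9) < 3^{36 − 1} = 50031545098999707.
Check values of n near the boundary:
  n = 295: C(295, 9) = 41221140106119260; 41221140106119260 < 50031545098999707? YES
  n = 296: C(296, 9) = 42513789098994080; 42513789098994080 < 50031545098999707? YES
  n = 297: C(297, 9) = 43842345008337645; 43842345008337645 < 50031545098999707? YES
  n = 298: C(298, 9) = 45207677551849890; 45207677551849890 < 50031545098999707? YES
  n = 299: C(299, 9) = 46610674441390059; 46610674441390059 < 50031545098999707? YES
  n = 300: C(300, 9) = 48052241692154700; 48052241692154700 < 50031545098999707? YES
  n = 301: C(301, 9) = 49533303936090975; 49533303936090975 < 50031545098999707? YES
  n = 302: C(302, 9) = 51054804739588650; 51054804739588650 < 50031545098999707? NO
The largest n with C(n, 9) < 50031545098999707 is n = 301 (where E[X] = 16511101312030325/16677181699666569 ≈ 0.990041). Hence R_3(9) > 301, i.e. R_3(9) ≥ 302.

Largest n = 301; hence R_3(9) > 301.


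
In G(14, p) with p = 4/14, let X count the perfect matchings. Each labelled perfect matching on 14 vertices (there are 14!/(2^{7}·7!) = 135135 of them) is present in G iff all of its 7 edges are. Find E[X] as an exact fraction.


K_14 has 14!/(2^{7}·7!) = 135135 labelled perfect matchings.
For each such perfect matching H, let X_H = 1 if all 7 edges of H are present in G. Then P[X_H = 1] = p^{7} = (2/7)^{7} = 128/823543.
By linearity of expectation: E[X] = Σ_H E[X_H] = 135135 · p^{7} = 135135 · 128/823543 = 2471040/117649.
Numerically: E[X] ≈ 21.003.

E[X] = 135135 · (2/7)^{7} = 2471040/117649 ≈ 21.003.


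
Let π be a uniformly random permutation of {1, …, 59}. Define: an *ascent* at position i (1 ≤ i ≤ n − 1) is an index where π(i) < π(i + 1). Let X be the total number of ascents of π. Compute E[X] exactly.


Write X = Σ X_I over i = 1, …, 58, with X_I the indicator of one ascent.
There are 58 indicators.
For each fixed i, the pair (π(i), π(i+1)) is a uniformly random ordered pair of distinct values from {1, …, 59}; by symmetry P[π(i) < π(i+1)] = 1/2.
By linearity: E[X] = 58 · (1/2) = (59 − 1) · (1/2) = 29 ≈ 29.000.

E[X] = 29 = 29.000.


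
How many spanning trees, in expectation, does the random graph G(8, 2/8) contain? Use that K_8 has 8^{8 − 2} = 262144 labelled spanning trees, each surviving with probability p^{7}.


K_8 has 8^{8 − 2} = 262144 labelled spanning trees.
For each such spanning tree H, let X_H = 1 if all 7 edges of H are present in G. Then P[X_H = 1] = p^{7} = (1/4)^{7} = 1/16384.
By linearity of expectation: E[X] = Σ_H E[X_H] = 262144 · p^{7} = 262144 · 1/16384 = 16.
Numerically: E[X] ≈ 16.

E[X] = 262144 · (1/4)^{7} = 16 ≈ 16.


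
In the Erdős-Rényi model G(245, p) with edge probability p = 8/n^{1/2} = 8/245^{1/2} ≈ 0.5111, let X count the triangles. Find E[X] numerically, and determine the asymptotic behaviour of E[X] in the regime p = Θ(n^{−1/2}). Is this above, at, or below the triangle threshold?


Number of potential triangles: C(245, 3) = 2421090.
Each occurs with probability p³ ≈ (0.5111)³ ≈ 1.335122e-01.
By linearity: E[X] = C(245, 3)·p³ ≈ 2421090 · 1.335122e-01 ≈ 323244.9646.
Since α = 1/2 < 1, p = c/n^{1/2} ≫ 1/n is above the triangle threshold p ~ 1/n. Asymptotically E[X] ~ (c³/6)·n^{3(1−α)} = (8³/6)·n^{1.5} → ∞; triangles are abundant w.h.p.

E[X] ≈ 323244.9646; in regime p = Θ(1/n^{1/2}) E[X] diverges (above the triangle threshold p ~ 1/n).


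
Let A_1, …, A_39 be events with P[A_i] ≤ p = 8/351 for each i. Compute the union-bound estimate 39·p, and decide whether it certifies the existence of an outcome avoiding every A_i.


Union bound: P[∪_{i=1}^{39} A_i] ≤ Σ_i P[A_i] ≤ 39·p = 39·(8/351) = 8/9.
Numerically: 8/9 ≈ 0.8888889.
Is 8/9 < 1? YES.
Since P[∪ A_i] ≤ 8/9 < 1, the complement has P[∩ A_i^c] ≥ 1 − 8/9 = 1/9 > 0, so some outcome avoids every A_i.

39·p = 8/9 ≈ 0.8888889; existence CERTIFIED by the union bound.


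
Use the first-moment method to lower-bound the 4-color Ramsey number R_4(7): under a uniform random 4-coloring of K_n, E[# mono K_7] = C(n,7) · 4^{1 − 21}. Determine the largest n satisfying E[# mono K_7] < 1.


We need C(n, 7) · 4^{1 − 21} < 1, i.e. C(n, 7) < 4^{21 − 1} = 1099511627776.
Check values of n near the boundary:
  n = 174: C(174, 7) = 847879782984; 847879782984 < 1099511627776? YES
  n = 175: C(175, 7) = 883208107275; 883208107275 < 1099511627776? YES
  n = 176: C(176, 7) = 919790691600; 919790691600 < 1099511627776? YES
  n = 177: C(177, 7) = 957664425960; 957664425960 < 1099511627776? YES
  n = 178: C(178, 7) = 996867063280; 996867063280 < 1099511627776? YES
  n = 179: C(179, 7) = 1037437234460; 1037437234460 < 1099511627776? YES
  n = 180: C(180, 7) = 1079414463600; 1079414463600 < 1099511627776? YES
  n = 181: C(181, 7) = 1122839183400; 1122839183400 < 1099511627776? NO
  n = 182: C(182, 7) = 1167752750736; 1167752750736 < 1099511627776? NO
The largest n with C(n, 7) < 1099511627776 is n = 180 (where E[X] = 67463403975/68719476736 ≈ 0.982). Hence R_4(7) > 180, i.e. R_4(7) ≥ 181.

Largest n = 180; hence R_4(7) > 180.


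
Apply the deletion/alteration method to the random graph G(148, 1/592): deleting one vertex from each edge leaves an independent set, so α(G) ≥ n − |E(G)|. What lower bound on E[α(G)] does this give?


E[|E(G)|] = C(148, 2)·p = 10878 · (1/592) = 147/8.
E[α(G)] ≥ n − E[|E(G)|] = 148 − 147/8 = 1037/8.
Numerically: ≈ 129.625.
(This is only a lower bound; the true E[α(G)] may be larger.)

E[α(G)] ≥ 1037/8 ≈ 129.625.


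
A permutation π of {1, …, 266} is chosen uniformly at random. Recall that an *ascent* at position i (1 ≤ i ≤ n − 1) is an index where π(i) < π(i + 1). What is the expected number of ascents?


Write X = Σ X_I over i = 1, …, 265, with X_I the indicator of one ascent.
There are 265 indicators.
For each fixed i, the pair (π(i), π(i+1)) is a uniformly random ordered pair of distinct values from {1, …, 266}; by symmetry P[π(i) < π(i+1)] = 1/2.
By linearity: E[X] = 265 · (1/2) = (266 − 1) · (1/2) = 265/2 ≈ 132.5000.

E[X] = 265/2 = 132.5000.


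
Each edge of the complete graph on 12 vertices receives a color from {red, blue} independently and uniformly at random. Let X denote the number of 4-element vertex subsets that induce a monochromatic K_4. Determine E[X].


Let X = Σ_S X_S over the C(12, 4) = 495 subsets S of size 4, where X_S = 1 if the K_4 on S is monochromatic.
For a fixed S, the K_4 on S has C(4, 2) = 6 edges. P[all 6 edges red] = (1/2)^6, and likewise for blue, so P[monochromatic] = 2·(1/2)^6 = 2^{1 − 6} = 1/32.
Summing: E[X] = C(12, 4) · 2^{1 − 6} = 495 · 1/32 = 495/32.
Numerically: E[X] ≈ 15.469.

E[X] = C(12,4)·2^(1−C(4,2)) = 495/32 ≈ 15.469.


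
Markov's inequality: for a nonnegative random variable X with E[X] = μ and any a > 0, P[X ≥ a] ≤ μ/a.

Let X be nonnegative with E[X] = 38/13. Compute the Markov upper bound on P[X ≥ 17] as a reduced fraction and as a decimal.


μ = E[X] = 38/13, a = 17.
Markov: P[X ≥ 17] ≤ μ/a = (38/13)/17 = 38/221.
Numerically: ≈ 0.1719.
(Since a = 17 > μ = 2.9231, the bound 38/221 is < 1 and informative.)

P[X ≥ 17] ≤ 38/221 ≈ 0.1719.


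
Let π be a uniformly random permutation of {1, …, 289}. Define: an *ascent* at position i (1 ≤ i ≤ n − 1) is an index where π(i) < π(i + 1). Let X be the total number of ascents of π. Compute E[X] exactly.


Write X = Σ X_I over i = 1, …, 288, with X_I the indicator of one ascent.
There are 288 indicators.
For each fixed i, the pair (π(i), π(i+1)) is a uniformly random ordered pair of distinct values from {1, …, 289}; by symmetry P[π(i) < π(i+1)] = 1/2.
By linearity: E[X] = 288 · (1/2) = (289 − 1) · (1/2) = 144 ≈ 144.000000.

E[X] = 144 = 144.000000.


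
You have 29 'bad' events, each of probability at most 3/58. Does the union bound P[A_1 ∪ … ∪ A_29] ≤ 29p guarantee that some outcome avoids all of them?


Union bound: P[∪_{i=1}^{29} A_i] ≤ Σ_i P[A_i] ≤ 29·p = 29·(3/58) = 3/2.
Numerically: 3/2 ≈ 1.500000.
Is 3/2 < 1? NO.
Since the bound 3/2 is ≥ 1, the union bound is uninformative here; it does NOT by itself certify existence.

29·p = 3/2 ≈ 1.500000; existence NOT certified by the union bound.


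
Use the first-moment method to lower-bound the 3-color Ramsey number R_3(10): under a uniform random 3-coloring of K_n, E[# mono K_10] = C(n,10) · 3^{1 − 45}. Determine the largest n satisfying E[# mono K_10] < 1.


We need C(n, 10) · 3^{1 − 45} < 1, i.e. C(n, 10) < 3^{45 − 1} = 984770902183611232881.
Check values of n near the boundary:
  n = 569: C(569, 10) = 905357721286137524328; 905357721286137524328 < 984770902183611232881? YES
  n = 570: C(570, 10) = 921524823451961408691; 921524823451961408691 < 984770902183611232881? YES
  n = 571: C(571, 10) = 937951290893172842001; 937951290893172842001 < 984770902183611232881? YES
  n = 572: C(572, 10) = 954640815642161682606; 954640815642161682606 < 984770902183611232881? YES
  n = 573: C(573, 10) = 971597135635805762226; 971597135635805762226 < 984770902183611232881? YES
  n = 574: C(574, 10) = 988824035203816502691; 988824035203816502691 < 984770902183611232881? NO
  n = 575: C(575, 10) = 1006325345561406175305; 1006325345561406175305 < 984770902183611232881? NO
The largest n with C(n, 10) < 984770902183611232881 is n = 573 (where E[X] = 35985079097622435638/36472996377170786403 ≈ 0.986623). Hence R_3(10) > 573, i.e. R_3(10) ≥ 574.

Largest n = 573; hence R_3(10) > 573.


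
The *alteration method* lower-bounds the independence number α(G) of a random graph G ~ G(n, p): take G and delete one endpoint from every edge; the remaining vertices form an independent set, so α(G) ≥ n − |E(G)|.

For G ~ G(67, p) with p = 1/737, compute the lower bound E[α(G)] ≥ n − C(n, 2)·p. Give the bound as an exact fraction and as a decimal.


E[|E(G)|] = C(67, 2)·p = 2211 · (1/737) = 3.
E[α(G)] ≥ n − E[|E(G)|] = 67 − 3 = 64.
Numerically: ≈ 64.000.
(This is only a lower bound; the true E[α(G)] may be larger.)

E[α(G)] ≥ 64 ≈ 64.000.


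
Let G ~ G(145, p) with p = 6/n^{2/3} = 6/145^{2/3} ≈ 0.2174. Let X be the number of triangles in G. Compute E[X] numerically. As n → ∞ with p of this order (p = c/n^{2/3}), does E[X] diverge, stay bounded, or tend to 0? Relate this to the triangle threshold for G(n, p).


Number of potential triangles: C(145, 3) = 497640.
Each occurs with probability p³ ≈ (0.2174)³ ≈ 1.027348e-02.
By linearity: E[X] = C(145, 3)·p³ ≈ 497640 · 1.027348e-02 ≈ 5112.4966.
Since α = 2/3 < 1, p = c/n^{2/3} ≫ 1/n is above the triangle threshold p ~ 1/n. Asymptotically E[X] ~ (c³/6)·n^{3(1−α)} = (6³/6)·n^{1} → ∞; triangles are abundant w.h.p.

E[X] ≈ 5112.4966; in regime p = Θ(1/n^{2/3}) E[X] diverges (above the triangle threshold p ~ 1/n).


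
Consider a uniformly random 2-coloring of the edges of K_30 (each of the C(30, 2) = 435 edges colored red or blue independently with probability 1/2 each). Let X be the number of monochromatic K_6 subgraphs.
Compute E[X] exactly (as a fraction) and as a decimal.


Let X = Σ_S X_S over the C(30, 6) = 593775 subsets S of size 6, where X_S = 1 if the K_6 on S is monochromatic.
For a fixed S, the K_6 on S has C(6, 2) = 15 edges. P[all 15 edges red] = (1/2)^15, and likewise for blue, so P[monochromatic] = 2·(1/2)^15 = 2^{1 − 15} = 1/16384.
By linearity of expectation: E[X] = C(30, 6) · 2^{1 − 15} = 593775 · 1/16384 = 593775/16384.
Numerically: E[X] ≈ 36.24115.

E[X] = C(30,6)·2^(1−C(6,2)) = 593775/16384 ≈ 36.24115.


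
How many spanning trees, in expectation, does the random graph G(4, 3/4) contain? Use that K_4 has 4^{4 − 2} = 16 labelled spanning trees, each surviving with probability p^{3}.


K_4 has 4^{4 − 2} = 16 labelled spanning trees.
For each such spanning tree H, let X_H = 1 if all 3 edges of H are present in G. Then P[X_H = 1] = p^{3} = (3/4)^{3} = 27/64.
By linearity: E[X] = Σ_H E[X_H] = 16 · p^{3} = 16 · 27/64 = 27/4.
Numerically: E[X] ≈ 6.75.

E[X] = 16 · (3/4)^{3} = 27/4 ≈ 6.75.


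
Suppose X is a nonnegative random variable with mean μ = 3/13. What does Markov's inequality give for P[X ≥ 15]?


μ = E[X] = 3/13, a = 15.
Markov: P[X ≥ 15] ≤ μ/a = (3/13)/15 = 1/65.
Numerically: ≈ 0.015385.
(Since a = 15 > μ = 0.230769, the bound 1/65 is < 1 and informative.)

P[X ≥ 15] ≤ 1/65 ≈ 0.015385.


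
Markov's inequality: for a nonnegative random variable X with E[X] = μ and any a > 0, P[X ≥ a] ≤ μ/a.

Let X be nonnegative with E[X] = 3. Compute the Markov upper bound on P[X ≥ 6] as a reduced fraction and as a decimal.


μ = E[X] = 3, a = 6.
Markov: P[X ≥ 6] ≤ μ/a = (3)/6 = 1/2.
Numerically: ≈ 0.500000.
(Since a = 6 > μ = 3.000000, the bound 1/2 is < 1 and informative.)

P[X ≥ 6] ≤ 1/2 ≈ 0.500000.


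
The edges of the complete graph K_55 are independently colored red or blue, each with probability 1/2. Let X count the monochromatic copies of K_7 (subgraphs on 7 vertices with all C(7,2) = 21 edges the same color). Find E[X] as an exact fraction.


Let X = Σ_S X_S over the C(55, 7) = 202927725 subsets S of size 7, where X_S = 1 if the K_7 on S is monochromatic.
For a fixed S, the K_7 on S has C(7, 2) = 21 edges. P[all 21 edges red] = (1/2)^21, and likewise for blue, so P[monochromatic] = 2·(1/2)^21 = 2^{1 − 21} = 1/1048576.
By linearity of expectation: E[X] = C(55, 7) · 2^{1 − 21} = 202927725 · 1/1048576 = 202927725/1048576.
Numerically: E[X] ≈ 193.526959.

E[X] = C(55,7)·2^(1−C(7,2)) = 202927725/1048576 ≈ 193.526959.


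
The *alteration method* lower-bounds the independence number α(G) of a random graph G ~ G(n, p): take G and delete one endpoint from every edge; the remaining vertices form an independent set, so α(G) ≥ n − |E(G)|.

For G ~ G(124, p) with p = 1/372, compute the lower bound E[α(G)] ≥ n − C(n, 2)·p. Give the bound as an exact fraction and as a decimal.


E[|E(G)|] = C(124, 2)·p = 7626 · (1/372) = 41/2.
E[α(G)] ≥ n − E[|E(G)|] = 124 − 41/2 = 207/2.
Numerically: ≈ 103.50000.
(This is only a lower bound; the true E[α(G)] may be larger.)

E[α(G)] ≥ 207/2 ≈ 103.50000.


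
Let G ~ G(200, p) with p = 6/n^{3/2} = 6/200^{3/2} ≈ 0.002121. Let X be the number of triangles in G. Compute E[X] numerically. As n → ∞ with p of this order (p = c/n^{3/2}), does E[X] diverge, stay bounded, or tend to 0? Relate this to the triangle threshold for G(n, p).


Number of potential triangles: C(200, 3) = 1313400.
Each occurs with probability p³ ≈ (0.002121)³ ≈ 9.545942e-09.
By linearity: E[X] = C(200, 3)·p³ ≈ 1313400 · 9.545942e-09 ≈ 0.0125.
Since α = 3/2 > 1, p = c/n^{3/2} = o(1/n) is below the triangle threshold p ~ 1/n. Asymptotically E[X] ~ (c³/6)·n^{3(1−α)} = (6³/6)·n^{-1.5} → 0, so by Markov's inequality G has no triangles w.h.p.

E[X] ≈ 0.0125; in regime p = Θ(1/n^{3/2}) E[X] tends to 0 (below the triangle threshold p ~ 1/n).


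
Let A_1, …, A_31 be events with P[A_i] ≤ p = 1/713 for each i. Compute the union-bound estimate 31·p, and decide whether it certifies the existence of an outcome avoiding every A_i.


Union bound: P[∪_{i=1}^{31} A_i] ≤ Σ_i P[A_i] ≤ 31·p = 31·(1/713) = 1/23.
Numerically: 1/23 ≈ 0.0434783.
Is 1/23 < 1? YES.
Since P[∪ A_i] ≤ 1/23 < 1, the complement has P[∩ A_i^c] ≥ 1 − 1/23 = 22/23 > 0, so some outcome avoids every A_i.

31·p = 1/23 ≈ 0.0434783; existence CERTIFIED by the union bound.


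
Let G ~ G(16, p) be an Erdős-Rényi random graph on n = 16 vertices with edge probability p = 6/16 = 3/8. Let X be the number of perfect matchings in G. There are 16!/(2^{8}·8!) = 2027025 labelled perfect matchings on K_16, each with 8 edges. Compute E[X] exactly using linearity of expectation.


K_16 has 16!/(2^{8}·8!) = 2027025 labelled perfect matchings.
For each such perfect matching H, let X_H = 1 if all 8 edges of H are present in G. Then P[X_H = 1] = p^{8} = (3/8)^{8} = 6561/16777216.
By linearity of expectation: E[X] = Σ_H E[X_H] = 2027025 · p^{8} = 2027025 · 6561/16777216 = 13299311025/16777216.
Numerically: E[X] ≈ 793.

E[X] = 2027025 · (3/8)^{8} = 13299311025/16777216 ≈ 793.


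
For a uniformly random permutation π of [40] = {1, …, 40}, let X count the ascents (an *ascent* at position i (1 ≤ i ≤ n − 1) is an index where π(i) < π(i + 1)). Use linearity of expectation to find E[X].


Write X = Σ X_I over i = 1, …, 39, with X_I the indicator of one ascent.
There are 39 indicators.
For each fixed i, the pair (π(i), π(i+1)) is a uniformly random ordered pair of distinct values from {1, …, 40}; by symmetry P[π(i) < π(i+1)] = 1/2.
By linearity: E[X] = 39 · (1/2) = (40 − 1) · (1/2) = 39/2 ≈ 19.500000.

E[X] = 39/2 = 19.500000.


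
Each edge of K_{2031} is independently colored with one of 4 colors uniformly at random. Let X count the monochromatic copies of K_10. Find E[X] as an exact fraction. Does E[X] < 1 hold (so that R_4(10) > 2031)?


E[X] = C(2031, 10) · 4^{1 − 45} = 321883478221675085423322615 · 4^{−44} = 321883478221675085423322615/309485009821345068724781056.
As a reduced fraction: E[X] = 321883478221675085423322615/309485009821345068724781056 ≈ 1.040062.
Is E[X] < 1? NO.
Since E[X] ≥ 1, the first-moment bound is inconclusive at n = 2031; it does NOT by itself certify R_4(10) > 2031.

E[X] = 321883478221675085423322615/309485009821345068724781056 ≈ 1.040062; E[X] ≥ 1; first-moment method inconclusive here.


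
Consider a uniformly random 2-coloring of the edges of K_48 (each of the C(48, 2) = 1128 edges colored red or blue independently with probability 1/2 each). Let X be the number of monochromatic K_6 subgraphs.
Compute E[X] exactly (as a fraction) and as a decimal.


Let X = Σ_S X_S over the C(48, 6) = 12271512 subsets S of size 6, where X_S = 1 if the K_6 on S is monochromatic.
For a fixed S, the K_6 on S has C(6, 2) = 15 edges. P[all 15 edges red] = (1/2)^15, and likewise for blue, so P[monochromatic] = 2·(1/2)^15 = 2^{1 − 15} = 1/16384.
By linearity: E[X] = C(48, 6) · 2^{1 − 15} = 12271512 · 1/16384 = 1533939/2048.
Numerically: E[X] ≈ 748.994.

E[X] = C(48,6)·2^(1−C(6,2)) = 1533939/2048 ≈ 748.994.


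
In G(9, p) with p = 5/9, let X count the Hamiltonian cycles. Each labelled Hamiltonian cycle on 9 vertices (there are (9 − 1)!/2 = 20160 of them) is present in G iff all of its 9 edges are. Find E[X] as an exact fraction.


K_9 has (9 − 1)!/2 = 20160 labelled Hamiltonian cycles.
For each such Hamiltonian cycle H, let X_H = 1 if all 9 edges of H are present in G. Then P[X_H = 1] = p^{9} = (5/9)^{9} = 1953125/387420489.
By linearity: E[X] = Σ_H E[X_H] = 20160 · p^{9} = 20160 · 1953125/387420489 = 4375000000/43046721.
Numerically: E[X] ≈ 101.634.

E[X] = 20160 · (5/9)^{9} = 4375000000/43046721 ≈ 101.634.


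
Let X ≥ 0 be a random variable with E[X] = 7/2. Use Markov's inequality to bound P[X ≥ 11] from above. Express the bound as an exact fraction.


μ = E[X] = 7/2, a = 11.
Markov: P[X ≥ 11] ≤ μ/a = (7/2)/11 = 7/22.
Numerically: ≈ 0.318182.
(Since a = 11 > μ = 3.500000, the bound 7/22 is < 1 and informative.)

P[X ≥ 11] ≤ 7/22 ≈ 0.318182.


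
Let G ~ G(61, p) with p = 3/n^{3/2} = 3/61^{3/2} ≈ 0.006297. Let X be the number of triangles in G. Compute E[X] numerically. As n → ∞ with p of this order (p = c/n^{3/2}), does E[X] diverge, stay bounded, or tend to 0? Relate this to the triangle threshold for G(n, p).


Number of potential triangles: C(61, 3) = 35990.
Each occurs with probability p³ ≈ (0.006297)³ ≈ 2.496776e-07.
By linearity: E[X] = C(61, 3)·p³ ≈ 35990 · 2.496776e-07 ≈ 0.0090.
Since α = 3/2 > 1, p = c/n^{3/2} = o(1/n) is below the triangle threshold p ~ 1/n. Asymptotically E[X] ~ (c³/6)·n^{3(1−α)} = (3³/6)·n^{-1.5} → 0, so by Markov's inequality G has no triangles w.h.p.

E[X] ≈ 0.0090; in regime p = Θ(1/n^{3/2}) E[X] tends to 0 (below the triangle threshold p ~ 1/n).


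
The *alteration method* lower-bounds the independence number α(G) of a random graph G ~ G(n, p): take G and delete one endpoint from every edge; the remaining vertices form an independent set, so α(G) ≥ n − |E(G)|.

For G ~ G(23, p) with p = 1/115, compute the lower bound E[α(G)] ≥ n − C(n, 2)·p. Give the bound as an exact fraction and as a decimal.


E[|E(G)|] = C(23, 2)·p = 253 · (1/115) = 11/5.
E[α(G)] ≥ n − E[|E(G)|] = 23 − 11/5 = 104/5.
Numerically: ≈ 20.800000.
(This is only a lower bound; the true E[α(G)] may be larger.)

E[α(G)] ≥ 104/5 ≈ 20.800000.


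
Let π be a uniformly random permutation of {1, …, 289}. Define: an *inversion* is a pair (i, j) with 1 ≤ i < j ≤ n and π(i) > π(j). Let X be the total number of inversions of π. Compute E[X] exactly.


Write X = Σ X_I over the C(289, 2) = 41616 pairs i < j, with X_I the indicator of one inversion.
There are 41616 indicators.
For each fixed pair i < j, the values π(i) and π(j) are two distinct elements of {1, …, 289} in uniformly random order; by symmetry P[π(i) > π(j)] = 1/2.
By linearity: E[X] = 41616 · (1/2) = C(289, 2) · (1/2) = 41616/2 = 20808 ≈ 20808.000000.

E[X] = 20808 = 20808.000000.


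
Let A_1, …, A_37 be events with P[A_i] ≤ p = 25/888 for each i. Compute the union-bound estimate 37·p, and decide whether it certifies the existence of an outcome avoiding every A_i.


Union bound: P[∪_{i=1}^{37} A_i] ≤ Σ_i P[A_i] ≤ 37·p = 37·(25/888) = 25/24.
Numerically: 25/24 ≈ 1.041667.
Is 25/24 < 1? NO.
Since the bound 25/24 is ≥ 1, the union bound is uninformative here; it does NOT by itself certify existence.

37·p = 25/24 ≈ 1.041667; existence NOT certified by the union bound.


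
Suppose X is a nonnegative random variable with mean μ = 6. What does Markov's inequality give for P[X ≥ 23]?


μ = E[X] = 6, a = 23.
Markov: P[X ≥ 23] ≤ μ/a = (6)/23 = 6/23.
Numerically: ≈ 0.260870.
(Since a = 23 > μ = 6.000000, the bound 6/23 is < 1 and informative.)

P[X ≥ 23] ≤ 6/23 ≈ 0.260870.


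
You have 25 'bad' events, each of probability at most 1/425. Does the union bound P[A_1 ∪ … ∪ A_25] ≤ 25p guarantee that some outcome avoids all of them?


Union bound: P[∪_{i=1}^{25} A_i] ≤ Σ_i P[A_i] ≤ 25·p = 25·(1/425) = 1/17.
Numerically: 1/17 ≈ 0.058824.
Is 1/17 < 1? YES.
Since P[∪ A_i] ≤ 1/17 < 1, the complement has P[∩ A_i^c] ≥ 1 − 1/17 = 16/17 > 0, so some outcome avoids every A_i.

25·p = 1/17 ≈ 0.058824; existence CERTIFIED by the union bound.


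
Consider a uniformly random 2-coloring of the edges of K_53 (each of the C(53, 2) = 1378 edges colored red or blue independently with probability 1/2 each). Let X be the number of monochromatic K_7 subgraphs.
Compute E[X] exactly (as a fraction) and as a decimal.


Let X = Σ_S X_S over the C(53, 7) = 154143080 subsets S of size 7, where X_S = 1 if the K_7 on S is monochromatic.
For a fixed S, the K_7 on S has C(7, 2) = 21 edges. P[all 21 edges red] = (1/2)^21, and likewise for blue, so P[monochromatic] = 2·(1/2)^21 = 2^{1 − 21} = 1/1048576.
By linearity of expectation: E[X] = C(53, 7) · 2^{1 − 21} = 154143080 · 1/1048576 = 19267885/131072.
Numerically: E[X] ≈ 147.002296.

E[X] = C(53,7)·2^(1−C(7,2)) = 19267885/131072 ≈ 147.002296.


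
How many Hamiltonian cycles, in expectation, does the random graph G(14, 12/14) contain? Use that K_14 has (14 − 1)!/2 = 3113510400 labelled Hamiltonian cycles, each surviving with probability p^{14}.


K_14 has (14 − 1)!/2 = 3113510400 labelled Hamiltonian cycles.
For each such Hamiltonian cycle H, let X_H = 1 if all 14 edges of H are present in G. Then P[X_H = 1] = p^{14} = (6/7)^{14} = 78364164096/678223072849.
By linearity of expectation: E[X] = Σ_H E[X_H] = 3113510400 · p^{14} = 3113510400 · 78364164096/678223072849 = 34855377128600371200/96889010407.
Numerically: E[X] ≈ 3.6e+08.

E[X] = 3113510400 · (6/7)^{14} = 34855377128600371200/96889010407 ≈ 3.6e+08.


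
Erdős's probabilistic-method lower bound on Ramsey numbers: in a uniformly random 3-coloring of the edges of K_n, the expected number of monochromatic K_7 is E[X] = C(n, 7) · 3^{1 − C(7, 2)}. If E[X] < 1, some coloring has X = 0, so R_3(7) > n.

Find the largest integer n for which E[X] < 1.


We need C(n, 7) · 3^{1 − 21} < 1, i.e. C(n, 7) < 3^{21 − 1} = 3486784401.
Check values of n near the boundary:
  n = 76: C(76, 7) = 2186189400; 2186189400 < 3486784401? YES
  n = 77: C(77, 7) = 2404808340; 2404808340 < 3486784401? YES
  n = 78: C(78, 7) = 2641902120; 2641902120 < 3486784401? YES
  n = 79: C(79, 7) = 2898753715; 2898753715 < 3486784401? YES
  n = 80: C(80, 7) = 3176716400; 3176716400 < 3486784401? YES
  n = 81: C(81, 7) = 3477216600; 3477216600 < 3486784401? YES
  n = 82: C(82, 7) = 3801756816; 3801756816 < 3486784401? NO
  n = 83: C(83, 7) = 4151918628; 4151918628 < 3486784401? NO
The largest n with C(n, 7) < 3486784401 is n = 81 (where E[X] = 42928600/43046721 ≈ 0.997256). Hence R_3(7) > 81, i.e. R_3(7) ≥ 82.

Largest n = 81; hence R_3(7) > 81.


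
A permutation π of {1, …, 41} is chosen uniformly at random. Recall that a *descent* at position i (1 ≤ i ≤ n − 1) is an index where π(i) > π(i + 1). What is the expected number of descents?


Write X = Σ X_I over i = 1, …, 40, with X_I the indicator of one descent.
There are 40 indicators.
For each fixed i, the pair (π(i), π(i+1)) is a uniformly random ordered pair of distinct values from {1, …, 41}; by symmetry P[π(i) > π(i+1)] = 1/2.
By linearity: E[X] = 40 · (1/2) = (41 − 1) · (1/2) = 20 ≈ 20.000.

E[X] = 20 = 20.000.


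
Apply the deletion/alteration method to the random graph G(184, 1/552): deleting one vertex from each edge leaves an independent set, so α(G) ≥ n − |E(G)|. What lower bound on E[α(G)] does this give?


E[|E(G)|] = C(184, 2)·p = 16836 · (1/552) = 61/2.
E[α(G)] ≥ n − E[|E(G)|] = 184 − 61/2 = 307/2.
Numerically: ≈ 153.500000.
(This is only a lower bound; the true E[α(G)] may be larger.)

E[α(G)] ≥ 307/2 ≈ 153.500000.


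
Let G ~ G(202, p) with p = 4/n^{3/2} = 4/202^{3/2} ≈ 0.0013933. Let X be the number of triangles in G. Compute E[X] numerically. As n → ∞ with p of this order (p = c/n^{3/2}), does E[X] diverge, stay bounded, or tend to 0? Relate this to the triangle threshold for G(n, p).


Number of potential triangles: C(202, 3) = 1353400.
Each occurs with probability p³ ≈ (0.0013933)³ ≈ 2.7045736e-09.
By linearity: E[X] = C(202, 3)·p³ ≈ 1353400 · 2.7045736e-09 ≈ 0.00366.
Since α = 3/2 > 1, p = c/n^{3/2} = o(1/n) is below the triangle threshold p ~ 1/n. Asymptotically E[X] ~ (c³/6)·n^{3(1−α)} = (4³/6)·n^{-1.5} → 0, so by Markov's inequality G has no triangles w.h.p.

E[X] ≈ 0.00366; in regime p = Θ(1/n^{3/2}) E[X] tends to 0 (below the triangle threshold p ~ 1/n).


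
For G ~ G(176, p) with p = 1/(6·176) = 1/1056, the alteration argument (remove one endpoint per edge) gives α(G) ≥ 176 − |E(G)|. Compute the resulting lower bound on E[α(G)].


E[|E(G)|] = C(176, 2)·p = 15400 · (1/1056) = 175/12.
E[α(G)] ≥ n − E[|E(G)|] = 176 − 175/12 = 1937/12.
Numerically: ≈ 161.417.
(This is only a lower bound; the true E[α(G)] may be larger.)

E[α(G)] ≥ 1937/12 ≈ 161.417.


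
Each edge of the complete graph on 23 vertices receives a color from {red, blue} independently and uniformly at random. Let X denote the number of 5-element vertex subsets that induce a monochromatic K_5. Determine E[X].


Let X = Σ_S X_S over the C(23, 5) = 33649 subsets S of size 5, where X_S = 1 if the K_5 on S is monochromatic.
For a fixed S, the K_5 on S has C(5, 2) = 10 edges. P[all 10 edges red] = (1/2)^10, and likewise for blue, so P[monochromatic] = 2·(1/2)^10 = 2^{1 − 10} = 1/512.
Summing: E[X] = C(23, 5) · 2^{1 − 10} = 33649 · 1/512 = 33649/512.
Numerically: E[X] ≈ 65.721.

E[X] = C(23,5)·2^(1−C(5,2)) = 33649/512 ≈ 65.721.


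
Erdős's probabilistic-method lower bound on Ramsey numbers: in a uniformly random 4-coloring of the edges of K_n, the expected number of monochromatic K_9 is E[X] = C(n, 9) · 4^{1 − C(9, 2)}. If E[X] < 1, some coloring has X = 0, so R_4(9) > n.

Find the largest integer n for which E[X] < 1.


We need C(n, 9) · 4^{1 − 36} < 1, i.e. C(n, 9) < 4^{36 − 1} = 1180591620717411303424.
Check values of n near the boundary:
  n = 910: C(910, 9) = 1133378248346922788210; 1133378248346922788210 < 1180591620717411303424? YES
  n = 911: C(911, 9) = 1144686900492291197405; 1144686900492291197405 < 1180591620717411303424? YES
  n = 912: C(912, 9) = 1156095740032081475120; 1156095740032081475120 < 1180591620717411303424? YES
  n = 913: C(913, 9) = 1167605542753639808390; 1167605542753639808390 < 1180591620717411303424? YES
  n = 914: C(914, 9) = 1179217089587653905932; 1179217089587653905932 < 1180591620717411303424? YES
  n = 915: C(915, 9) = 1190931166636537885130; 1190931166636537885130 < 1180591620717411303424? NO
  n = 916: C(916, 9) = 1202748565202942340440; 1202748565202942340440 < 1180591620717411303424? NO
  n = 917: C(917, 9) = 1214670081818390006810; 1214670081818390006810 < 1180591620717411303424? NO
The largest n with C(n, 9) < 1180591620717411303424 is n = 914 (where E[X] = 294804272396913476483/295147905179352825856 ≈ 0.9988357). Hence R_4(9) > 914, i.e. R_4(9) ≥ 915.

Largest n = 914; hence R_4(9) > 914.


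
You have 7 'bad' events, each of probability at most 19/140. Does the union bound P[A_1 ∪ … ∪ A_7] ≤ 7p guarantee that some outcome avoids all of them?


Union bound: P[∪_{i=1}^{7} A_i] ≤ Σ_i P[A_i] ≤ 7·p = 7·(19/140) = 19/20.
Numerically: 19/20 ≈ 0.9500000.
Is 19/20 < 1? YES.
Since P[∪ A_i] ≤ 19/20 < 1, the complement has P[∩ A_i^c] ≥ 1 − 19/20 = 1/20 > 0, so some outcome avoids every A_i.

7·p = 19/20 ≈ 0.9500000; existence CERTIFIED by the union bound.


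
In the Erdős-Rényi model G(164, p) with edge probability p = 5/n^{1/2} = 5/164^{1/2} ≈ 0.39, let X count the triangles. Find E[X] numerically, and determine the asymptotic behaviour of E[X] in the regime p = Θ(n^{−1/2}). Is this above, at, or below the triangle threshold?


Number of potential triangles: C(164, 3) = 721764.
Each occurs with probability p³ ≈ (0.39)³ ≈ 5.95174e-02.
By linearity: E[X] = C(164, 3)·p³ ≈ 721764 · 5.95174e-02 ≈ 42957.545.
Since α = 1/2 < 1, p = c/n^{1/2} ≫ 1/n is above the triangle threshold p ~ 1/n. Asymptotically E[X] ~ (c³/6)·n^{3(1−α)} = (5³/6)·n^{1.5} → ∞; triangles are abundant w.h.p.

E[X] ≈ 42957.545; in regime p = Θ(1/n^{1/2}) E[X] diverges (above the triangle threshold p ~ 1/n).


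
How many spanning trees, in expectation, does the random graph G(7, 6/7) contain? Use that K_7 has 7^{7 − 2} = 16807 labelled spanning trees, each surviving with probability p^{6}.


K_7 has 7^{7 − 2} = 16807 labelled spanning trees.
For each such spanning tree H, let X_H = 1 if all 6 edges of H are present in G. Then P[X_H = 1] = p^{6} = (6/7)^{6} = 46656/117649.
By linearity: E[X] = Σ_H E[X_H] = 16807 · p^{6} = 16807 · 46656/117649 = 46656/7.
Numerically: E[X] ≈ 6665.1.

E[X] = 16807 · (6/7)^{6} = 46656/7 ≈ 6665.1.


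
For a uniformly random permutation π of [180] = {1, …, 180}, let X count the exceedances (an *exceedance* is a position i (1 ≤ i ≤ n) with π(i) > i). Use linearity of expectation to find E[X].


Write X = Σ_{i=1}^{180} X_i, where X_i = 1_{π(i) > i}.
For each fixed i, π(i) is uniform over {1, …, 180} (marginal of a uniform permutation), so P[π(i) > i] = (n − i)/n. Summing: Σ_{i=1}^{180} (n − i)/n = (0 + 1 + … + 179)/180 = 180(180 − 1)/(2·180) = (180 − 1)/2.
Hence E[X] = Σ_{i=1}^{180} (180 − i)/180 = 179/2 ≈ 89.500000.

E[X] = 179/2 = 89.500000.


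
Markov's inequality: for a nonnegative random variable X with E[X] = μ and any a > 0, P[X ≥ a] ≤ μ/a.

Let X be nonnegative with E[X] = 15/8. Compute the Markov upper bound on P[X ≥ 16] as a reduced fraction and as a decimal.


μ = E[X] = 15/8, a = 16.
Markov: P[X ≥ 16] ≤ μ/a = (15/8)/16 = 15/128.
Numerically: ≈ 0.117.
(Since a = 16 > μ = 1.875, the bound 15/128 is < 1 and informative.)

P[X ≥ 16] ≤ 15/128 ≈ 0.117.


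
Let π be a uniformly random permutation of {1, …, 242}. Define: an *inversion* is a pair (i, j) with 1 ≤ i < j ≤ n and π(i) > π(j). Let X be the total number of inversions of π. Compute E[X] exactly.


Write X = Σ X_I over the C(242, 2) = 29161 pairs i < j, with X_I the indicator of one inversion.
There are 29161 indicators.
For each fixed pair i < j, the values π(i) and π(j) are two distinct elements of {1, …, 242} in uniformly random order; by symmetry P[π(i) > π(j)] = 1/2.
By linearity: E[X] = 29161 · (1/2) = C(242, 2) · (1/2) = 29161/2 = 29161/2 ≈ 14580.50000.

E[X] = 29161/2 = 14580.50000.


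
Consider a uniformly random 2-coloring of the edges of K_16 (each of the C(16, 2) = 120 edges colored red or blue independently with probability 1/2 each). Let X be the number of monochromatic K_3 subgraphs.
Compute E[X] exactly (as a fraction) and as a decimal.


Let X = Σ_S X_S over the C(16, 3) = 560 subsets S of size 3, where X_S = 1 if the K_3 on S is monochromatic.
For a fixed S, the K_3 on S has C(3, 2) = 3 edges. P[all 3 edges red] = (1/2)^3, and likewise for blue, so P[monochromatic] = 2·(1/2)^3 = 2^{1 − 3} = 1/4.
By linearity: E[X] = C(16, 3) · 2^{1 − 3} = 560 · 1/4 = 140.
Numerically: E[X] ≈ 140.000.

E[X] = C(16,3)·2^(1−C(3,2)) = 140 ≈ 140.000.


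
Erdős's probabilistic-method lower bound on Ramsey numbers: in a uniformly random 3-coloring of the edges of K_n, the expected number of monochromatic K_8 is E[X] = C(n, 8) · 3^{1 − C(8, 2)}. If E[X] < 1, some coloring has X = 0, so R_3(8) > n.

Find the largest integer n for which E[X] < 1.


We need C(n, 8) · 3^{1 − 28} < 1, i.e. C(n, 8) < 3^{28 − 1} = 7625597484987.
Check values of n near the boundary:
  n = 152: C(152, 8) = 5859727868575; 5859727868575 < 7625597484987? YES
  n = 153: C(153, 8) = 6183023199255; 6183023199255 < 7625597484987? YES
  n = 154: C(154, 8) = 6521818990995; 6521818990995 < 7625597484987? YES
  n = 155: C(155, 8) = 6876747915675; 6876747915675 < 7625597484987? YES
  n = 156: C(156, 8) = 7248464019225; 7248464019225 < 7625597484987? YES
  n = 157: C(157, 8) = 7637643295425; 7637643295425 < 7625597484987? NO
  n = 158: C(158, 8) = 8044984271181; 8044984271181 < 7625597484987? NO
  n = 159: C(159, 8) = 8471208603429; 8471208603429 < 7625597484987? NO
The largest n with C(n, 8) < 7625597484987 is n = 156 (where E[X] = 805384891025/847288609443 ≈ 0.950544). Hence R_3(8) > 156, i.e. R_3(8) ≥ 157.

Largest n = 156; hence R_3(8) > 156.
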